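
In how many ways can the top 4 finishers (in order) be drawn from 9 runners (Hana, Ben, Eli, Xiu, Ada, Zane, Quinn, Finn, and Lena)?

3024

This is an ordered selection of 4 from 9: P(9,4).
That gives 9 × 8 × 7 × 6 = 3024.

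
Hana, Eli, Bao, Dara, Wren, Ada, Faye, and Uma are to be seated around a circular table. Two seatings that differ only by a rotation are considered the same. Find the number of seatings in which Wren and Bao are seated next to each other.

Glue Wren and Bao into a block (2 internal orders). Seating 7 units around a circle gives (6)! arrangements.
So 2 × (6)! = 2 × 720 = 1440.

1440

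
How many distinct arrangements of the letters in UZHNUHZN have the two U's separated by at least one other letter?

Total arrangements of UZHNUHZN: 8!/(2!·2!·2!·2!) = 2520.
If the two U's are adjacent, glue them into one block, leaving 7 items to arrange: (7)!/(2!·2!·2!) = 630 ways.
Subtracting, 2520 − 630 = 1890 arrangements keep the U's apart.

1890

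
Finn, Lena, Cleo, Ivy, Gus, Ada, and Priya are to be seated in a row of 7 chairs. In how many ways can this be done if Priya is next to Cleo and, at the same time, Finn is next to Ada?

Treat {Priya,Cleo} as one block (2 orders) and {Finn,Ada} as another (2 orders).
That leaves 5 units to arrange: 2 × 2 × 5! = 4 × 120 = 480.

480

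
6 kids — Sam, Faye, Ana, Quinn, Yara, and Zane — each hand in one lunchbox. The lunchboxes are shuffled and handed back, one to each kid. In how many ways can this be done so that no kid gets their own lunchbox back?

Count assignments avoiding every fixed point. For any j of the 6 kids fixed to their own lunchbox, the other 6−j can be arranged in (6−j)! ways.
By inclusion–exclusion this is Σ_{j=0}^{6} (−1)^j C(6,j)·(6−j)!.
Computing: 720 − 720 + 360 − 120 + 30 − 6 + 1 = 265.

265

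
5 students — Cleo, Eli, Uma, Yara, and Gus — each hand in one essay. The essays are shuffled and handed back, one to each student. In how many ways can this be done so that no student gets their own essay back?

This is the derangement count D_5: permutations of 5 items with no fixed point.
By inclusion–exclusion this is Σ_{j=0}^{5} (−1)^j C(5,j)·(5−j)!.
Computing: 120 − 120 + 60 − 20 + 5 − 1 = 44.

44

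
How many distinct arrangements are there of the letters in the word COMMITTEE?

The 9 letters of COMMITTEE have repeats: E appearing twice, M appearing twice, and T appearing twice.
Dividing 9! = 362880 by 2!·2!·2! = 8 for the repeated letters gives 45360.

45360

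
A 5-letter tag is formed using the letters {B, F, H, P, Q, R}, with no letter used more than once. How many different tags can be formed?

720

Choose and order 5 of the 6 symbols: the first letter has 6 options, the next 5, and so on down to 2.
That product is 6 × 5 × 4 × 3 × 2 = 720.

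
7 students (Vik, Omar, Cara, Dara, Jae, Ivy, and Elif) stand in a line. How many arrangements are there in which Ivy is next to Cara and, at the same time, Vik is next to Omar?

480

Treat {Ivy,Cara} as one block (2 orders) and {Vik,Omar} as another (2 orders).
That leaves 5 units to arrange: 2 × 2 × 5! = 4 × 120 = 480.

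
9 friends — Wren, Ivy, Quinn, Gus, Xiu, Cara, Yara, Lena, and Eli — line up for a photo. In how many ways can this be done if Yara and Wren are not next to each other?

There are 9! = 362880 arrangements in all. If Yara and Wren are adjacent, merging them into one block gives 2·(8)! = 80640 arrangements.
Complementary counting: 362880 − 80640 = 282240.

282240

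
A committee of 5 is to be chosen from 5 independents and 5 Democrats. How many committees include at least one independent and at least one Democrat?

250

Total 5-person selections from all 10: C(10,5) = 252.
Subtract selections that omit an entire group: no independents → C(5,5) = 1; no Democrats → C(5,5) = 1.
Both groups omitted at once is impossible, so 252 − 2 = 250.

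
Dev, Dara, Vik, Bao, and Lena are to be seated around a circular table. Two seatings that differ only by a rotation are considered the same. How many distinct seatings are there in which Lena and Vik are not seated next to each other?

12

Without the restriction there are (4)! = 24 seatings.
Those with Lena next to Vik: fuse the pair into one unit and seat 4 units around a circle — 2·(3)! = 12.
Subtracting, 24 − 12 = 12.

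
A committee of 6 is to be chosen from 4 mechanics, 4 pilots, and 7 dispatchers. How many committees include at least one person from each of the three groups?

Unrestricted: C(15,6) = 5005 ways to pick any 6 of the 15.
Subtract selections that omit an entire group: no mechanics → C(11,6) = 462; no pilots → C(11,6) = 462; no dispatchers → C(8,6) = 28.
Add back selections omitting two groups (i.e. drawn from a single group): C(4,6) + C(4,6) + C(7,6) = 7.
By inclusion–exclusion: 5005 − 952 + 7 = 4060.

4060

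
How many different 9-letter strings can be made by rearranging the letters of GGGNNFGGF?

Letter multiplicities in GGGNNFGGF: F×2, G×5, N×2.
The number of distinct arrangements is 9!/(5!·2!·2!) = 362880/480 = 756.

756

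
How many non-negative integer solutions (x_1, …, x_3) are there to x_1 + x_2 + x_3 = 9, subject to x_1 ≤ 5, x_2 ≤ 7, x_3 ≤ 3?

By stars and bars, unrestricted non-negative solutions to x_1+…+x_3 = 9 number C(9+2,2) = 55.
Subtract solutions that violate a single cap (substitute x_i' = x_i − (cap_i+1)): x_1 ≥ 6 gives C(5,2) = 10; x_2 ≥ 8 gives C(3,2) = 3; x_3 ≥ 4 gives C(7,2) = 21. Together 34.
No two caps can be exceeded simultaneously, so the pair terms are all 0.
By inclusion–exclusion the count is 55 − 34 + 0 = 21.

21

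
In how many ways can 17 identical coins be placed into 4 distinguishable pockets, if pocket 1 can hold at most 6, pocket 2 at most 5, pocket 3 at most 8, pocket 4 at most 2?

31

Without the upper bounds there are C(20,3) = 1140 ways to split 17 among 4 pockets.
Subtract solutions that violate a single cap (substitute x_i' = x_i − (cap_i+1)): x_1 ≥ 7 gives C(13,3) = 286; x_2 ≥ 6 gives C(14,3) = 364; x_3 ≥ 9 gives C(11,3) = 165; x_4 ≥ 3 gives C(17,3) = 680. Together 1495.
Add back pairs where two caps are both exceeded: 35 + 4 + 120 + 10 + 165 + 56 = 390.
Subtract triples: 0 + 4 + 0 + 0 = 4.
By inclusion–exclusion the count is 1140 − 1495 + 390 − 4 = 31.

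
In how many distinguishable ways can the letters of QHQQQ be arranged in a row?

Letter multiplicities in QHQQQ: H×1, Q×4.
Dividing 5! = 120 by 4! = 24 for the repeated letters gives 5.

5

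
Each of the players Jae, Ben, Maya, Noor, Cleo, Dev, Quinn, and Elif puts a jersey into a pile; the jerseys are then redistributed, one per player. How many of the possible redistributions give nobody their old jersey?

14833

Count assignments avoiding every fixed point. For any j of the 8 players fixed to their old jersey, the other 8−j can be arranged in (8−j)! ways.
By inclusion–exclusion this is Σ_{j=0}^{8} (−1)^j C(8,j)·(8−j)!.
Computing: 40320 − 40320 + 20160 − 6720 + 1680 − 336 + 56 − 8 + 1 = 14833.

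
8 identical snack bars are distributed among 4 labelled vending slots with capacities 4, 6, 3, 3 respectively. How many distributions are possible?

Without the upper bounds there are C(11,3) = 165 ways to split 8 among 4 vending slots.
Subtract solutions that violate a single cap (substitute x_i' = x_i − (cap_i+1)): x_1 ≥ 5 gives C(6,3) = 20; x_2 ≥ 7 gives C(4,3) = 4; x_3 ≥ 4 gives C(7,3) = 35; x_4 ≥ 4 gives C(7,3) = 35. Together 94.
Add back pairs where two caps are both exceeded: 0 + 0 + 0 + 0 + 0 + 1 = 1.
By inclusion–exclusion the count is 165 − 94 + 1 = 72.

72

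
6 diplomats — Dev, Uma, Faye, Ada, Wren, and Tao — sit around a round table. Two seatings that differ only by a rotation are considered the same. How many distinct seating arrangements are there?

120

Fix one person's seat to break rotational symmetry; the remaining 5 people can be arranged in (5)! = 120 ways.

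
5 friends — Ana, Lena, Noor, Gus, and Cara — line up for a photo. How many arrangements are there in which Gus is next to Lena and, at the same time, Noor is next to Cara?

24

Treat {Gus,Lena} as one block (2 orders) and {Noor,Cara} as another (2 orders).
That leaves 3 units to arrange: 2 × 2 × 3! = 4 × 6 = 24.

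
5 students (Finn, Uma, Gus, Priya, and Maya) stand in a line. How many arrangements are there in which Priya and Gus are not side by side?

72

Of the 5! = 120 arrangements, those with Priya and Gus adjacent number 2 × 4! = 48 (treat the pair as a block with 2 internal orders).
Complementary counting: 120 − 48 = 72.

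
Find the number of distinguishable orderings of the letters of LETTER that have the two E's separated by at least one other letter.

There are 6!/(2!·2!) = 180 arrangements of LETTER in total.
If the two E's are adjacent, glue them into one block, leaving 5 items to arrange: (5)!/(2!) = 60 ways.
Hence 180 − 60 = 120.

120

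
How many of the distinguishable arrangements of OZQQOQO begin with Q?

With the first slot taken by Q, it remains to arrange the other 6 letters (OZQOQO).
Those 6 letters have O appearing 3 times and Q appearing twice, giving (6)!/(3!·2!) = 60.

60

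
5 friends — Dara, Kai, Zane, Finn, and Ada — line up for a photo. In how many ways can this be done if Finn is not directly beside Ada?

There are 5! = 120 arrangements in all. If Finn and Ada are adjacent, merging them into one block gives 2·(4)! = 48 arrangements.
Complementary counting: 120 − 48 = 72.

72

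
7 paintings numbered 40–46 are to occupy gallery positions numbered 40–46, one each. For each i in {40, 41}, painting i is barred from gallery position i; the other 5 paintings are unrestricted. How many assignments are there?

Let Aᵢ (for i ∈ {40, 41}) be the placements that put painting i in its forbidden gallery position. Any j of these fix j positions, leaving (7−j)! ways to fill the rest, and there are C(2,j) ways to pick which j.
By inclusion–exclusion, the number of valid placements is Σ_{j=0}^{2} (−1)^j C(2,j)·(7−j)!.
Computing: 5040 − 1440 + 120 = 3720.

3720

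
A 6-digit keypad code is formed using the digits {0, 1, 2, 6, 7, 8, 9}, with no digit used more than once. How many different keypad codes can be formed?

5040

With no repetition, fill the 6 digits in order: 7 choices, then 6, down to 2.
7 × 6 × 5 × 4 × 3 × 2 = 5040.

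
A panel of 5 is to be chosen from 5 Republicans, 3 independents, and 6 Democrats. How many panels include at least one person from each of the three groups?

Total 5-person selections from all 14: C(14,5) = 2002.
Subtract selections that omit an entire group: no Republicans → C(9,5) = 126; no independents → C(11,5) = 462; no Democrats → C(8,5) = 56.
Add back selections omitting two groups (i.e. drawn from a single group): C(5,5) + C(3,5) + C(6,5) = 7.
By inclusion–exclusion: 2002 − 644 + 7 = 1365.

1365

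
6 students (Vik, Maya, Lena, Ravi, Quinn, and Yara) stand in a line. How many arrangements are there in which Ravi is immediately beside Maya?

Treat {Ravi, Maya} as a single unit. There are 5 units to order, and the pair itself can be ordered 2 ways.
So the count is 2·(5)! = 240.

240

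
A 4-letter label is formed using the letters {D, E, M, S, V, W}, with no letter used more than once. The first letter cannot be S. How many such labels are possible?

300

The first letter has 6−1 = 5 choices (anything except S).
The remaining 3 letters are filled from the other 5 symbols without repetition: 5 × 4 × 3 = 60.
Total: 5 × 60 = 300.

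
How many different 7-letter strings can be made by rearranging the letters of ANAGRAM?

840

The 7 letters of ANAGRAM have repeats: A appearing 3 times.
The number of distinct arrangements is 7!/(3!) = 5040/6 = 840.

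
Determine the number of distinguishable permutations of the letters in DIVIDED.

The 7 letters of DIVIDED have repeats: D appearing 3 times and I appearing twice.
Dividing 7! = 5040 by 3!·2! = 12 for the repeated letters gives 420.

420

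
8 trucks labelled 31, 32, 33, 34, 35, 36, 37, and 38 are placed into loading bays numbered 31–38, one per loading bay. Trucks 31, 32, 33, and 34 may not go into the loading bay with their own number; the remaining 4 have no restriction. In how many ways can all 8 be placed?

Let Aᵢ (for 31 ≤ i ≤ 34) be the placements that put truck i in its forbidden loading bay. Any j of these fix j positions, leaving (8−j)! ways to fill the rest, and there are C(4,j) ways to pick which j.
By inclusion–exclusion, the number of valid placements is Σ_{j=0}^{4} (−1)^j C(4,j)·(8−j)!.
Computing: 40320 − 20160 + 4320 − 480 + 24 = 24024.

24024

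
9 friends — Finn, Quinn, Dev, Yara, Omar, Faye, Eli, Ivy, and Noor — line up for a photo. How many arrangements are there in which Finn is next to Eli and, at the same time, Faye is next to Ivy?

20160

Treat {Finn,Eli} as one block (2 orders) and {Faye,Ivy} as another (2 orders).
That leaves 7 units to arrange: 2 × 2 × 7! = 4 × 5040 = 20160.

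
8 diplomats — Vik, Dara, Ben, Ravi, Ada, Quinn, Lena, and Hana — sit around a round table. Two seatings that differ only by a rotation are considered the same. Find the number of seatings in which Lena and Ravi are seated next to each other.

1440

Glue Lena and Ravi into a block (2 internal orders). Seating 7 units around a circle gives (6)! arrangements.
So 2 × (6)! = 2 × 720 = 1440.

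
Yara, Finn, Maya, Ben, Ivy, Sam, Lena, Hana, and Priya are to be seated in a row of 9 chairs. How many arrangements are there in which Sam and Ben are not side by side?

Of the 9! = 362880 arrangements, those with Sam and Ben adjacent number 2 × 8! = 80640 (treat the pair as a block with 2 internal orders).
Complementary counting: 362880 − 80640 = 282240.

282240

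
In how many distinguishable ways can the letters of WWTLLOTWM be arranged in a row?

15120

The 9 letters of WWTLLOTWM have repeats: L appearing twice, T appearing twice, and W appearing 3 times.
So there are 9! / (3!·2!·2!) = 15120 distinguishable arrangements.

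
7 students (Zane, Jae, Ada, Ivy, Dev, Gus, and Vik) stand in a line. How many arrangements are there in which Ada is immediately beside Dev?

1440

Treat {Ada, Dev} as a single unit. There are 6 units to order, and the pair itself can be ordered 2 ways.
That gives 2 × 6! = 2 × 720 = 1440.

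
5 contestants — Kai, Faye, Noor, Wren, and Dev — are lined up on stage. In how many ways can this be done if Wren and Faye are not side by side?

72

There are 5! = 120 arrangements in all. If Wren and Faye are adjacent, merging them into one block gives 2·(4)! = 48 arrangements.
Complementary counting: 120 − 48 = 72.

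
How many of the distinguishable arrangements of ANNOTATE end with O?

630

Fix O in the last position and arrange the remaining 7 letters.
Those 7 letters have A appearing twice, N appearing twice, and T appearing twice, giving (7)!/(2!·2!·2!) = 630.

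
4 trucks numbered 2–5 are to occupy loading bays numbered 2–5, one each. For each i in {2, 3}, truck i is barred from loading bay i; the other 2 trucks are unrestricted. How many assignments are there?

Let Aᵢ (for i ∈ {2, 3}) be the placements that put truck i in its forbidden loading bay. Any j of these fix j positions, leaving (4−j)! ways to fill the rest, and there are C(2,j) ways to pick which j.
By inclusion–exclusion, the number of valid placements is Σ_{j=0}^{2} (−1)^j C(2,j)·(4−j)!.
Computing: 24 − 12 + 2 = 14.

14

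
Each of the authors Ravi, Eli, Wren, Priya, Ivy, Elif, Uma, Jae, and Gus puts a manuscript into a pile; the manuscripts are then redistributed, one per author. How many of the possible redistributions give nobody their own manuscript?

Count assignments avoiding every fixed point. For any j of the 9 authors fixed to their own manuscript, the other 9−j can be arranged in (9−j)! ways.
By inclusion–exclusion this is Σ_{j=0}^{9} (−1)^j C(9,j)·(9−j)!.
Computing: 362880 − 362880 + 181440 − 60480 + 15120 − 3024 + 504 − 72 + 9 − 1 = 133496.

133496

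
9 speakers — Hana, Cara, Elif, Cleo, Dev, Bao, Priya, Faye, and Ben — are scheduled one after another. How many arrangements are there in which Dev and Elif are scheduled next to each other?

80640

Treat {Dev, Elif} as a single unit. There are 8 units to order, and the pair itself can be ordered 2 ways.
That gives 2 × 8! = 2 × 40320 = 80640.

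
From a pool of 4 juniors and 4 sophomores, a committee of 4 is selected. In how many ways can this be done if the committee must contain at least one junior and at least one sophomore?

Unrestricted: C(8,4) = 70 ways to pick any 4 of the 8.
Selections missing a whole group: no juniors → C(4,4) = 1; no sophomores → C(4,4) = 1.
Both groups omitted at once is impossible, so 70 − 2 = 68.

68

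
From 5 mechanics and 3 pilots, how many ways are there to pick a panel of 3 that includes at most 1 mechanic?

16

Split by how many mechanics are chosen (0 through 1).
Sum: C(5,0)·C(3,3) + C(5,1)·C(3,2) = 1 + 15 = 16.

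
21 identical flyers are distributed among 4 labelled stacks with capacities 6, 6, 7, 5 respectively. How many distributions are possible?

20

By stars and bars, unrestricted non-negative solutions to x_1+…+x_4 = 21 number C(21+3,3) = 2024.
Subtract solutions that violate a single cap (substitute x_i' = x_i − (cap_i+1)): x_1 ≥ 7 gives C(17,3) = 680; x_2 ≥ 7 gives C(17,3) = 680; x_3 ≥ 8 gives C(16,3) = 560; x_4 ≥ 6 gives C(18,3) = 816. Together 2736.
Add back pairs where two caps are both exceeded: 120 + 84 + 165 + 84 + 165 + 120 = 738.
Subtract triples: 0 + 4 + 1 + 1 = 6.
By inclusion–exclusion the count is 2024 − 2736 + 738 − 6 = 20.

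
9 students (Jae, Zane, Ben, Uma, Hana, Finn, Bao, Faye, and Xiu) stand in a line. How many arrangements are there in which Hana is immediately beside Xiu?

Place the 7 others and the Hana-Xiu pair as 8 objects in a line; the pair has 2 internal arrangements.
So the count is 2·(8)! = 80640.

80640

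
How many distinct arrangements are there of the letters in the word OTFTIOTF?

The 8 letters of OTFTIOTF have repeats: F appearing twice, O appearing twice, and T appearing 3 times.
So there are 8! / (3!·2!·2!) = 1680 distinguishable arrangements.

1680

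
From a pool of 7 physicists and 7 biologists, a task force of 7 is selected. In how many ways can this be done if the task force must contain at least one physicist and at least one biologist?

3430

With no constraint there are C(14,7) = 3432 possible selections.
Subtract selections that omit an entire group: no physicists → C(7,7) = 1; no biologists → C(7,7) = 1.
Both groups omitted at once is impossible, so 3432 − 2 = 3430.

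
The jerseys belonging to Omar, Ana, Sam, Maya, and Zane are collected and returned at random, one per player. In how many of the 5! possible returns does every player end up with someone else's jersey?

44

Let Aᵢ be the assignments in which player i gets their old jersey. We want the size of the complement of A₁∪…∪A_5.
By inclusion–exclusion this is Σ_{j=0}^{5} (−1)^j C(5,j)·(5−j)!.
Computing: 120 − 120 + 60 − 20 + 5 − 1 = 44.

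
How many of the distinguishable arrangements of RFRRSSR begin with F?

Fix F in the first position and arrange the remaining 6 letters.
Those 6 letters have R appearing 4 times and S appearing twice, giving (6)!/(4!·2!) = 15.

15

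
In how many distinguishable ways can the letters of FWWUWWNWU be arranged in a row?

1512

The 9 letters of FWWUWWNWU have repeats: U appearing twice and W appearing 5 times.
Dividing 9! = 362880 by 5!·2! = 240 for the repeated letters gives 1512.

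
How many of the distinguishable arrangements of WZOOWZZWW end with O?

Fix O in the last position and arrange the remaining 8 letters.
Those 8 letters have W appearing 4 times and Z appearing 3 times, giving (8)!/(4!·3!) = 280.

280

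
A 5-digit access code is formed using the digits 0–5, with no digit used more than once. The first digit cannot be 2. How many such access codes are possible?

600

The first digit has 6−1 = 5 choices (anything except 2).
The remaining 4 digits are filled from the other 5 symbols without repetition: 5 × 4 × 3 × 2 = 120.
Total: 5 × 120 = 600.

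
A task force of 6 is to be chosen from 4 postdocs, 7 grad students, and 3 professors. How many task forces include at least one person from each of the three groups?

2331

Total 6-person selections from all 14: C(14,6) = 3003.
Subtract selections that omit an entire group: no postdocs → C(10,6) = 210; no grad students → C(7,6) = 7; no professors → C(11,6) = 462.
Add back selections omitting two groups (i.e. drawn from a single group): C(4,6) + C(7,6) + C(3,6) = 7.
By inclusion–exclusion: 3003 − 679 + 7 = 2331.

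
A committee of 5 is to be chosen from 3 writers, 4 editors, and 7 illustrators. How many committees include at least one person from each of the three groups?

1288

With no constraint there are C(14,5) = 2002 possible selections.
Selections missing a whole group: no writers → C(11,5) = 462; no editors → C(10,5) = 252; no illustrators → C(7,5) = 21.
Add back selections omitting two groups (i.e. drawn from a single group): C(3,5) + C(4,5) + C(7,5) = 21.
By inclusion–exclusion: 2002 − 735 + 21 = 1288.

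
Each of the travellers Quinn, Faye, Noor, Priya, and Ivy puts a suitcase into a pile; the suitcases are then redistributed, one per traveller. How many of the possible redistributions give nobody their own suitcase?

44

Count assignments avoiding every fixed point. For any j of the 5 travellers fixed to their own suitcase, the other 5−j can be arranged in (5−j)! ways.
By inclusion–exclusion this is Σ_{j=0}^{5} (−1)^j C(5,j)·(5−j)!.
Computing: 120 − 120 + 60 − 20 + 5 − 1 = 44.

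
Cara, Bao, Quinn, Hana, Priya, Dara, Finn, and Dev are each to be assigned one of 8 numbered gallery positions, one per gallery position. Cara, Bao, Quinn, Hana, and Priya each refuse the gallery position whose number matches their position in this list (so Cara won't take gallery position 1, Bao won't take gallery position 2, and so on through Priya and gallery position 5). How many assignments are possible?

Let Aᵢ (for 1 ≤ i ≤ 5) be the placements that put person i in their forbidden gallery position. Any j of these fix j positions, leaving (8−j)! ways to fill the rest, and there are C(5,j) ways to pick which j.
By inclusion–exclusion, the number of valid placements is Σ_{j=0}^{5} (−1)^j C(5,j)·(8−j)!.
Computing: 40320 − 25200 + 7200 − 1200 + 120 − 6 = 21234.

21234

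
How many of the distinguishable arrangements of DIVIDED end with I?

Fix I in the last position and arrange the remaining 6 letters.
Those 6 letters have D appearing 3 times, giving (6)!/(3!) = 120.

120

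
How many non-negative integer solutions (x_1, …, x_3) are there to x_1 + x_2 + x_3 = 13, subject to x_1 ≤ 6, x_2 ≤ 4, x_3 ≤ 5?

Without the upper bounds there are C(15,2) = 105 ways to split 13 among 3 variables.
Subtract solutions that violate a single cap (substitute x_i' = x_i − (cap_i+1)): x_1 ≥ 7 gives C(8,2) = 28; x_2 ≥ 5 gives C(10,2) = 45; x_3 ≥ 6 gives C(9,2) = 36. Together 109.
Add back pairs where two caps are both exceeded: 3 + 1 + 6 = 10.
By inclusion–exclusion the count is 105 − 109 + 10 = 6.

6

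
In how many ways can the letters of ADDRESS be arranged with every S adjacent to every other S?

360

Treat the 2 copies of S as a single block. The multiset to arrange is then {SS, A, D, D, E, R}, 6 items in all.
That gives (6)!/(2!) = 360 arrangements.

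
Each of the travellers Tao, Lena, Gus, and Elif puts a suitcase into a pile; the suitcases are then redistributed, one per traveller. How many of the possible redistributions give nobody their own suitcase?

9

Count assignments avoiding every fixed point. For any j of the 4 travellers fixed to their own suitcase, the other 4−j can be arranged in (4−j)! ways.
By inclusion–exclusion this is Σ_{j=0}^{4} (−1)^j C(4,j)·(4−j)!.
Computing: 24 − 24 + 12 − 4 + 1 = 9.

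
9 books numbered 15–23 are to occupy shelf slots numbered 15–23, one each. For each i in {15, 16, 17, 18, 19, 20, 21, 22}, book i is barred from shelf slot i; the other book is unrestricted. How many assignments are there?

148329

Let Aᵢ (for 15 ≤ i ≤ 22) be the placements that put book i in its forbidden shelf slot. Any j of these fix j positions, leaving (9−j)! ways to fill the rest, and there are C(8,j) ways to pick which j.
By inclusion–exclusion, the number of valid placements is Σ_{j=0}^{8} (−1)^j C(8,j)·(9−j)!.
Computing: 362880 − 322560 + 141120 − 40320 + 8400 − 1344 + 168 − 16 + 1 = 148329.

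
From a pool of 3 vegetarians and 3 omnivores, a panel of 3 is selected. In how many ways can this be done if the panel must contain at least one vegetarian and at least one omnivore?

Total 3-person selections from all 6: C(6,3) = 20.
Selections missing a whole group: no vegetarians → C(3,3) = 1; no omnivores → C(3,3) = 1.
Both groups omitted at once is impossible, so 20 − 2 = 18.

18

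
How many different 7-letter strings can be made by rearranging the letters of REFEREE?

The 7 letters of REFEREE have repeats: E appearing 4 times and R appearing twice.
Dividing 7! = 5040 by 4!·2! = 48 for the repeated letters gives 105.

105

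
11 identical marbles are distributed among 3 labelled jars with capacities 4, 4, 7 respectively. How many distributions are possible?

15

Ignoring the caps, the number of non-negative solutions to x_1+…+x_3 = 11 is C(13,2) = 78.
Subtract solutions that violate a single cap (substitute x_i' = x_i − (cap_i+1)): x_1 ≥ 5 gives C(8,2) = 28; x_2 ≥ 5 gives C(8,2) = 28; x_3 ≥ 8 gives C(5,2) = 10. Together 66.
Add back pairs where two caps are both exceeded: 3 + 0 + 0 = 3.
By inclusion–exclusion the count is 78 − 66 + 3 = 15.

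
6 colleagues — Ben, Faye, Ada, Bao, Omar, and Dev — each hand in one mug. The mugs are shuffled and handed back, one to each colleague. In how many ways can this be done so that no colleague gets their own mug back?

265

This is the derangement count D_6: permutations of 6 items with no fixed point.
By inclusion–exclusion this is Σ_{j=0}^{6} (−1)^j C(6,j)·(6−j)!.
Computing: 720 − 720 + 360 − 120 + 30 − 6 + 1 = 265.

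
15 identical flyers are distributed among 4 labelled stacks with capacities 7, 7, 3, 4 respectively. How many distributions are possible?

Ignoring the caps, the number of non-negative solutions to x_1+…+x_4 = 15 is C(18,3) = 816.
Subtract solutions that violate a single cap (substitute x_i' = x_i − (cap_i+1)): x_1 ≥ 8 gives C(10,3) = 120; x_2 ≥ 8 gives C(10,3) = 120; x_3 ≥ 4 gives C(14,3) = 364; x_4 ≥ 5 gives C(13,3) = 286. Together 890.
Add back pairs where two caps are both exceeded: 0 + 20 + 10 + 20 + 10 + 84 = 144.
By inclusion–exclusion the count is 816 − 890 + 144 = 70.

70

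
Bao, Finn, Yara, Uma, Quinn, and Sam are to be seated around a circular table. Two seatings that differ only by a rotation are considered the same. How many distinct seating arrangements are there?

120

Around a circle, 6 distinct people have 6!/6 = (5)! = 120 rotationally distinct seatings.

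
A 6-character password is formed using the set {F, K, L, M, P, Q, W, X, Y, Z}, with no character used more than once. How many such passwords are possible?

151200

With no repetition, fill the 6 characters in order: 10 choices, then 9, down to 5.
10 × 9 × 8 × 7 × 6 × 5 = 151200.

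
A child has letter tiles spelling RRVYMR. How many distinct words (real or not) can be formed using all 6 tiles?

120

Letter multiplicities in RRVYMR: M×1, R×3, V×1, Y×1.
Dividing 6! = 720 by 3! = 6 for the repeated letters gives 120.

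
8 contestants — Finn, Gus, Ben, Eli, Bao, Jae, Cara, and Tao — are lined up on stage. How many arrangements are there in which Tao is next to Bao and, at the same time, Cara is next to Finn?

2880

Treat {Tao,Bao} as one block (2 orders) and {Cara,Finn} as another (2 orders).
That leaves 6 units to arrange: 2 × 2 × 6! = 4 × 720 = 2880.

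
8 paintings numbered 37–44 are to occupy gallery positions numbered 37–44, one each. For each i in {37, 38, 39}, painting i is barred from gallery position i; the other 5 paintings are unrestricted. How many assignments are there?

27240

Let Aᵢ (for i ∈ {37, 38, 39}) be the placements that put painting i in its forbidden gallery position. Any j of these fix j positions, leaving (8−j)! ways to fill the rest, and there are C(3,j) ways to pick which j.
By inclusion–exclusion, the number of valid placements is Σ_{j=0}^{3} (−1)^j C(3,j)·(8−j)!.
Computing: 40320 − 15120 + 2160 − 120 = 27240.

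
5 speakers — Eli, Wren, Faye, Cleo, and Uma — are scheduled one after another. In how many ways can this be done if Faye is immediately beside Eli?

48

Treat {Faye, Eli} as a single unit. There are 4 units to order, and the pair itself can be ordered 2 ways.
That gives 2 × 4! = 2 × 24 = 48.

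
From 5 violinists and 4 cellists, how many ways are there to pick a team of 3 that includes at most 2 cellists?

80

Split by how many cellists are chosen (0 through 2).
Sum: C(4,0)·C(5,3) + C(4,1)·C(5,2) + C(4,2)·C(5,1) = 10 + 40 + 30 = 80.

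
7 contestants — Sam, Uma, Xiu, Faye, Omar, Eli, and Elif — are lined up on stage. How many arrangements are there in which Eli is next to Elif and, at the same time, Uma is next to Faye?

480

Treat {Eli,Elif} as one block (2 orders) and {Uma,Faye} as another (2 orders).
That leaves 5 units to arrange: 2 × 2 × 5! = 4 × 120 = 480.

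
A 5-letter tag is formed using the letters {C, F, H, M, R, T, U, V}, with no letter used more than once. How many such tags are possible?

6720

With no repetition, fill the 5 letters in order: 8 choices, then 7, down to 4.
That product is 8 × 7 × 6 × 5 × 4 = 6720.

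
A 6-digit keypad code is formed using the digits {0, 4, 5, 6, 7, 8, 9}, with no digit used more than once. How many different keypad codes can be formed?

Choose and order 6 of the 7 symbols: the first digit has 7 options, the next 6, and so on down to 2.
That product is 7 × 6 × 5 × 4 × 3 × 2 = 5040.

5040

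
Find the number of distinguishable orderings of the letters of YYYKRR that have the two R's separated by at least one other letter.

40

Total arrangements of YYYKRR: 6!/(3!·2!) = 60.
If the two R's are adjacent, glue them into one block, leaving 5 items to arrange: (5)!/(3!) = 20 ways.
Subtracting, 60 − 20 = 40 arrangements keep the R's apart.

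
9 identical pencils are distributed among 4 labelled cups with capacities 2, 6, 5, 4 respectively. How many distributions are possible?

76

Ignoring the caps, the number of non-negative solutions to x_1+…+x_4 = 9 is C(12,3) = 220.
Subtract solutions that violate a single cap (substitute x_i' = x_i − (cap_i+1)): x_1 ≥ 3 gives C(9,3) = 84; x_2 ≥ 7 gives C(5,3) = 10; x_3 ≥ 6 gives C(6,3) = 20; x_4 ≥ 5 gives C(7,3) = 35. Together 149.
Add back pairs where two caps are both exceeded: 0 + 1 + 4 + 0 + 0 + 0 = 5.
By inclusion–exclusion the count is 220 − 149 + 5 = 76.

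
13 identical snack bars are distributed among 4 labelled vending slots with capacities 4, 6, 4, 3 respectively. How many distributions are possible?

Without the upper bounds there are C(16,3) = 560 ways to split 13 among 4 vending slots.
Subtract solutions that violate a single cap (substitute x_i' = x_i − (cap_i+1)): x_1 ≥ 5 gives C(11,3) = 165; x_2 ≥ 7 gives C(9,3) = 84; x_3 ≥ 5 gives C(11,3) = 165; x_4 ≥ 4 gives C(12,3) = 220. Together 634.
Add back pairs where two caps are both exceeded: 4 + 20 + 35 + 4 + 10 + 35 = 108.
By inclusion–exclusion the count is 560 − 634 + 108 = 34.

34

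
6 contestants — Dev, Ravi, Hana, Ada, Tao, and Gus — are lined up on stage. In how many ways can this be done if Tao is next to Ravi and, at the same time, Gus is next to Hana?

Treat {Tao,Ravi} as one block (2 orders) and {Gus,Hana} as another (2 orders).
That leaves 4 units to arrange: 2 × 2 × 4! = 4 × 24 = 96.

96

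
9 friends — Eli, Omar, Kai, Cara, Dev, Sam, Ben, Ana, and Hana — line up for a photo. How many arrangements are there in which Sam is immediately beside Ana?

80640

Place the 7 others and the Sam-Ana pair as 8 objects in a line; the pair has 2 internal arrangements.
So the count is 2·(8)! = 80640.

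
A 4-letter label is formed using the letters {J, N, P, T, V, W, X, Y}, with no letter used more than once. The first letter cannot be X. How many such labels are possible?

The first letter has 8−1 = 7 choices (anything except X).
The remaining 3 letters are filled from the other 7 symbols without repetition: 7 × 6 × 5 = 210.
Total: 7 × 210 = 1470.

1470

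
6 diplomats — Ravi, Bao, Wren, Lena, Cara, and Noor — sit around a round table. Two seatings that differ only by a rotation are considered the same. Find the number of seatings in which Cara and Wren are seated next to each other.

48

Treat {Cara, Wren} as one unit (2 internal orders) and seat the resulting 5 units around the table: (4)! circular arrangements.
So 2 × (4)! = 2 × 24 = 48.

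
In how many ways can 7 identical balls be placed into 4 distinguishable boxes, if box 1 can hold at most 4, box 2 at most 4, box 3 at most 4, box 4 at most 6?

By stars and bars, unrestricted non-negative solutions to x_1+…+x_4 = 7 number C(7+3,3) = 120.
Subtract solutions that violate a single cap (substitute x_i' = x_i − (cap_i+1)): x_1 ≥ 5 gives C(5,3) = 10; x_2 ≥ 5 gives C(5,3) = 10; x_3 ≥ 5 gives C(5,3) = 10; x_4 ≥ 7 gives C(3,3) = 1. Together 31.
No two caps can be exceeded simultaneously, so the pair terms are all 0.
By inclusion–exclusion the count is 120 − 31 + 0 = 89.

89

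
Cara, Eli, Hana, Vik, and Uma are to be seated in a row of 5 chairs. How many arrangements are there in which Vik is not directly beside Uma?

72

Of the 5! = 120 arrangements, those with Vik and Uma adjacent number 2 × 4! = 48 (treat the pair as a block with 2 internal orders).
So 120 − 48 = 72 arrangements keep them apart.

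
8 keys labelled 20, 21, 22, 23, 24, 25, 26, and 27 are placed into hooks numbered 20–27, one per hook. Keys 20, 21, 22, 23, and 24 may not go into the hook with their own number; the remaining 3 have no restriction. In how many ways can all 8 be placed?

Let Aᵢ (for 20 ≤ i ≤ 24) be the placements that put key i in its forbidden hook. Any j of these fix j positions, leaving (8−j)! ways to fill the rest, and there are C(5,j) ways to pick which j.
By inclusion–exclusion, the number of valid placements is Σ_{j=0}^{5} (−1)^j C(5,j)·(8−j)!.
Computing: 40320 − 25200 + 7200 − 1200 + 120 − 6 = 21234.

21234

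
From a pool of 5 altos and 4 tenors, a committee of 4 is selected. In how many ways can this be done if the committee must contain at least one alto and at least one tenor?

Total 4-person selections from all 9: C(9,4) = 126.
Subtract selections that omit an entire group: no altos → C(4,4) = 1; no tenors → C(5,4) = 5.
Both groups omitted at once is impossible, so 126 − 6 = 120.

120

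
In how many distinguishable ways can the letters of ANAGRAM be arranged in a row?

840

Letter multiplicities in ANAGRAM: A×3, G×1, M×1, N×1, R×1.
Dividing 7! = 5040 by 3! = 6 for the repeated letters gives 840.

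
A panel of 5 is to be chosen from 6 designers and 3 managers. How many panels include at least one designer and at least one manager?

120

Total 5-person selections from all 9: C(9,5) = 126.
Selections missing a whole group: no designers → C(3,5) = 0; no managers → C(6,5) = 6.
Both groups omitted at once is impossible, so 126 − 6 = 120.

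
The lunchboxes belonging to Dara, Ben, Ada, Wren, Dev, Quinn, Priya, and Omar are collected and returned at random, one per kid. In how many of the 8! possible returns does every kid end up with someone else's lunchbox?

This is the derangement count D_8: permutations of 8 items with no fixed point.
By inclusion–exclusion this is Σ_{j=0}^{8} (−1)^j C(8,j)·(8−j)!.
Computing: 40320 − 40320 + 20160 − 6720 + 1680 − 336 + 56 − 8 + 1 = 14833.

14833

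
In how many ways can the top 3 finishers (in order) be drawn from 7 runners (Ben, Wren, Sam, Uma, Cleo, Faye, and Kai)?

210

There are 7 choices for 1st place, 6 for 2nd, and 5 for 3rd.
That gives 7 × 6 × 5 = 210.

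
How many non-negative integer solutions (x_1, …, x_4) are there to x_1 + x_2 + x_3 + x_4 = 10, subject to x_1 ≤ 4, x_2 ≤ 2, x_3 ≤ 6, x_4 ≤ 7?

91

By stars and bars, unrestricted non-negative solutions to x_1+…+x_4 = 10 number C(10+3,3) = 286.
Subtract solutions that violate a single cap (substitute x_i' = x_i − (cap_i+1)): x_1 ≥ 5 gives C(8,3) = 56; x_2 ≥ 3 gives C(10,3) = 120; x_3 ≥ 7 gives C(6,3) = 20; x_4 ≥ 8 gives C(5,3) = 10. Together 206.
Add back pairs where two caps are both exceeded: 10 + 0 + 0 + 1 + 0 + 0 = 11.
By inclusion–exclusion the count is 286 − 206 + 11 = 91.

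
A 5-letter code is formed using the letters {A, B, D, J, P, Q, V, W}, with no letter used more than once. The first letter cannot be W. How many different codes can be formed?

The first letter has 8−1 = 7 choices (anything except W).
The remaining 4 letters are filled from the other 7 symbols without repetition: 7 × 6 × 5 × 4 = 840.
Total: 7 × 840 = 5880.

5880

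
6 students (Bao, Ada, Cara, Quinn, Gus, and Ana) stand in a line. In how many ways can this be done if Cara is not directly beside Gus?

There are 6! = 720 arrangements in all. If Cara and Gus are adjacent, merging them into one block gives 2·(5)! = 240 arrangements.
Complementary counting: 720 − 240 = 480.

480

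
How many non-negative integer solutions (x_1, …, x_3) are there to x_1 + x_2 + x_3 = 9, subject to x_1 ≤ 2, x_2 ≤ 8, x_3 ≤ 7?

Ignoring the caps, the number of non-negative solutions to x_1+…+x_3 = 9 is C(11,2) = 55.
Subtract solutions that violate a single cap (substitute x_i' = x_i − (cap_i+1)): x_1 ≥ 3 gives C(8,2) = 28; x_2 ≥ 9 gives C(2,2) = 1; x_3 ≥ 8 gives C(3,2) = 3. Together 32.
No two caps can be exceeded simultaneously, so the pair terms are all 0.
By inclusion–exclusion the count is 55 − 32 + 0 = 23.

23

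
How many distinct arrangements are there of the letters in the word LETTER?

180

LETTER has 6 letters with E appearing twice and T appearing twice.
Dividing 6! = 720 by 2!·2! = 4 for the repeated letters gives 180.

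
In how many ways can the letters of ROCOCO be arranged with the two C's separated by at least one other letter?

40

Total arrangements of ROCOCO: 6!/(3!·2!) = 60.
Arrangements with the C's together: treat CC as one letter, giving (5)!/(3!) = 20.
Hence 60 − 20 = 40.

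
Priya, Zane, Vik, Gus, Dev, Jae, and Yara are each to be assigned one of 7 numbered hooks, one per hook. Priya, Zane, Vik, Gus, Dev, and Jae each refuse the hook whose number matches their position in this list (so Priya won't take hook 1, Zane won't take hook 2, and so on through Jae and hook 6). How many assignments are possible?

2119

Let Aᵢ (for 1 ≤ i ≤ 6) be the placements that put person i in their forbidden hook. Any j of these fix j positions, leaving (7−j)! ways to fill the rest, and there are C(6,j) ways to pick which j.
By inclusion–exclusion, the number of valid placements is Σ_{j=0}^{6} (−1)^j C(6,j)·(7−j)!.
Computing: 5040 − 4320 + 1800 − 480 + 90 − 12 + 1 = 2119.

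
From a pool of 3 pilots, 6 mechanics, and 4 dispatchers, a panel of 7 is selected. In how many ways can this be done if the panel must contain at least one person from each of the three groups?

1559

Unrestricted: C(13,7) = 1716 ways to pick any 7 of the 13.
Subtract selections that omit an entire group: no pilots → C(10,7) = 120; no mechanics → C(7,7) = 1; no dispatchers → C(9,7) = 36.
Add back selections omitting two groups (i.e. drawn from a single group): C(3,7) + C(6,7) + C(4,7) = 0.
By inclusion–exclusion: 1716 − 157 + 0 = 1559.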